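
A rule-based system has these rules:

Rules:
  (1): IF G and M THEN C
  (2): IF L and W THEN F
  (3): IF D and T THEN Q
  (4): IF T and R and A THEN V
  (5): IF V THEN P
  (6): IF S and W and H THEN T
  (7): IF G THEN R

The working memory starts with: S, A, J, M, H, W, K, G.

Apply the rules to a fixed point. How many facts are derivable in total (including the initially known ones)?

13

[1] (1) [IF G and M THEN C]; (6) [IF S and W and H THEN T]; (7) [IF G THEN R]. ⇒ new: C, T, R.
[2] (4) [IF T and R and A THEN V]. ⇒ new: V.
[3] (5) [IF V THEN P]. ⇒ new: P.
Closure: {A, C, G, H, J, K, M, P, R, S, T, V, W} — 13 facts.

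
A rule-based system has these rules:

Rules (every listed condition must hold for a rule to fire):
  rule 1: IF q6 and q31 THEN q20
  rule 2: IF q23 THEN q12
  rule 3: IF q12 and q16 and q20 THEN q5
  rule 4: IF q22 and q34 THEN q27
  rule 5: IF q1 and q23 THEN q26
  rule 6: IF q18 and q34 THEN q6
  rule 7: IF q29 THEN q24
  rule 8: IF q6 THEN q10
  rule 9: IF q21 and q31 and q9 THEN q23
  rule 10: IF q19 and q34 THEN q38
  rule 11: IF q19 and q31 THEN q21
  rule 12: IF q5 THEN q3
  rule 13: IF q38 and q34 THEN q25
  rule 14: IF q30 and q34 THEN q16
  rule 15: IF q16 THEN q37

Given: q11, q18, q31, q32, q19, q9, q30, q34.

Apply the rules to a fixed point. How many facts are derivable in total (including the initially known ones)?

Round 1: rule 6 [IF q18 and q34 THEN q6]; rule 10 [IF q19 and q34 THEN q38]; rule 11 [IF q19 and q31 THEN q21]; rule 14 [IF q30 and q34 THEN q16]. New: q6, q38, q21, q16.
Round 2: rule 1 [IF q6 and q31 THEN q20]; rule 8 [IF q6 THEN q10]; rule 9 [IF q21 and q31 and q9 THEN q23]; rule 13 [IF q38 and q34 THEN q25]; rule 15 [IF q16 THEN q37]. New: q20, q10, q23, q25, q37.
Round 3: rule 2 [IF q23 THEN q12]. New: q12.
Round 4: rule 3 [IF q12 and q16 and q20 THEN q5]. New: q5.
Round 5: rule 12 [IF q5 THEN q3]. New: q3.
Closure: {q10, q11, q12, q16, q18, q19, q20, q21, q23, q25, q3, q30, q31, q32, q34, q37, q38, q5, q6, q9} — 20 facts.

20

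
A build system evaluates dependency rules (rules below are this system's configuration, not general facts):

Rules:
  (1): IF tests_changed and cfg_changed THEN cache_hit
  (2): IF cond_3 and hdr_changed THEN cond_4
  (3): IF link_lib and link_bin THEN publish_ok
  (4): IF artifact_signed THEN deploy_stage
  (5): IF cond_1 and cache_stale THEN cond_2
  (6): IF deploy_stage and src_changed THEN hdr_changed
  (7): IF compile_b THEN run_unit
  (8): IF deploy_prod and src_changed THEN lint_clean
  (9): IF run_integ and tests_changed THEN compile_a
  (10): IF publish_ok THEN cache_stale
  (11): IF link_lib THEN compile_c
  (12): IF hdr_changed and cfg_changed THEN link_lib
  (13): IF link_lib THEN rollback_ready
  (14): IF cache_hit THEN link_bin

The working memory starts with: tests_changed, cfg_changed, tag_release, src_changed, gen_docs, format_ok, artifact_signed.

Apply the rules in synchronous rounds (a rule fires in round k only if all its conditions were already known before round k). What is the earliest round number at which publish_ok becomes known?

4

Round 1: (1) [IF tests_changed and cfg_changed THEN cache_hit]; (4) [IF artifact_signed THEN deploy_stage]. New: cache_hit, deploy_stage.
Round 2: (6) [IF deploy_stage and src_changed THEN hdr_changed]; (14) [IF cache_hit THEN link_bin]. New: hdr_changed, link_bin.
Round 3: (12) [IF hdr_changed and cfg_changed THEN link_lib]. New: link_lib.
Round 4: (3) [IF link_lib and link_bin THEN publish_ok]; (11) [IF link_lib THEN compile_c]; (13) [IF link_lib THEN rollback_ready]. New: publish_ok, compile_c, rollback_ready.
publish_ok first appears in round 4.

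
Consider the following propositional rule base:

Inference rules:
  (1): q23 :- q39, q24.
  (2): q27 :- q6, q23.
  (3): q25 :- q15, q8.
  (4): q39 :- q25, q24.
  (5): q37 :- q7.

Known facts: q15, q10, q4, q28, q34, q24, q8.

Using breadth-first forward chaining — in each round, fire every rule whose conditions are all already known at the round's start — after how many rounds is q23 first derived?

Round 1 fires (3), giving q25.
Round 2 fires (4), giving q39.
Round 3 fires (1), giving q23.
q23 first appears in round 3.

3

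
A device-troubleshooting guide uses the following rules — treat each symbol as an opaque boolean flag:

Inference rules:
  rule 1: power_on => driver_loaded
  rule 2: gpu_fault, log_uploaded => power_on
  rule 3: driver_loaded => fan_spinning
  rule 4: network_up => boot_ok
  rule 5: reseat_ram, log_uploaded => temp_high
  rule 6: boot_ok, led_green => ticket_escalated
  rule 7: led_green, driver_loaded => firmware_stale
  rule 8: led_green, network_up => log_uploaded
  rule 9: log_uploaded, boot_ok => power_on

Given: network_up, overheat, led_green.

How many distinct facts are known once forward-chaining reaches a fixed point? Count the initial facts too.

10

[1] rule 4 [network_up => boot_ok]; rule 8 [led_green, network_up => log_uploaded]. ⇒ new: boot_ok, log_uploaded.
[2] rule 6 [boot_ok, led_green => ticket_escalated]; rule 9 [log_uploaded, boot_ok => power_on]. ⇒ new: ticket_escalated, power_on.
[3] rule 1 [power_on => driver_loaded]. ⇒ new: driver_loaded.
[4] rule 3 [driver_loaded => fan_spinning]; rule 7 [led_green, driver_loaded => firmware_stale]. ⇒ new: fan_spinning, firmware_stale.
Closure: {boot_ok, driver_loaded, fan_spinning, firmware_stale, led_green, log_uploaded, network_up, overheat, power_on, ticket_escalated} — 10 facts.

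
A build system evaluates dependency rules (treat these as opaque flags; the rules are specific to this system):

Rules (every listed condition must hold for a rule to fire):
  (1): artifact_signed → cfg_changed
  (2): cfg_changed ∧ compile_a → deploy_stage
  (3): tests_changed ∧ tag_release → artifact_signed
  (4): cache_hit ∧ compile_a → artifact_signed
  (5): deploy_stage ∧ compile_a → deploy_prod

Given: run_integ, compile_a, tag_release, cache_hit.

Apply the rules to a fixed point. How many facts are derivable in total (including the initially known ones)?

[1] (4) [cache_hit ∧ compile_a → artifact_signed]. ⇒ new: artifact_signed.
[2] (1) [artifact_signed → cfg_changed]. ⇒ new: cfg_changed.
[3] (2) [cfg_changed ∧ compile_a → deploy_stage]. ⇒ new: deploy_stage.
[4] (5) [deploy_stage ∧ compile_a → deploy_prod]. ⇒ new: deploy_prod.
Closure: {artifact_signed, cache_hit, cfg_changed, compile_a, deploy_prod, deploy_stage, run_integ, tag_release} — 8 facts.

8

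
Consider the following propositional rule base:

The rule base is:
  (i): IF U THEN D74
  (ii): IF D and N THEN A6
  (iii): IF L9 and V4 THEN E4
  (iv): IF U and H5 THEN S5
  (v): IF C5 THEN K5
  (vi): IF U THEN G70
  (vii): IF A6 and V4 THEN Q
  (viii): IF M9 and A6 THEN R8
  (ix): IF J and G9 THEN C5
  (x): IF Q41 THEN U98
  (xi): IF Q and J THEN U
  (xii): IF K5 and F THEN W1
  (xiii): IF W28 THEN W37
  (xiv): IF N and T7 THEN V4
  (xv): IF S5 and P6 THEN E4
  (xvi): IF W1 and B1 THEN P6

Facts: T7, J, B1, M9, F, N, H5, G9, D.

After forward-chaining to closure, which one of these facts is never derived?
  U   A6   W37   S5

W37

Round 1 — (ii), (ix), (xiv), derive A6, C5, V4.
Round 2 — (v), (vii), (viii), derive K5, Q, R8.
Round 3 — (xi), (xii), derive U, W1.
Round 4 — (i), (iv), (vi), (xvi), derive D74, S5, G70, P6.
Round 5 — (xv), derive E4.
Derived: U (round 3), S5 (round 4), A6 (round 1). W37 never appears in any round.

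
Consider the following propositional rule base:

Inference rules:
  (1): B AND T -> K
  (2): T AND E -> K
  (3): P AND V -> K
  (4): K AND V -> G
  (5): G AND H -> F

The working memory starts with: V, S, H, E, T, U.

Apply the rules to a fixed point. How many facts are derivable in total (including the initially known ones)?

9

Round 1: (2) [T AND E -> K]. New: K.
Round 2: (4) [K AND V -> G]. New: G.
Round 3: (5) [G AND H -> F]. New: F.
Closure: {E, F, G, H, K, S, T, U, V} — 9 facts.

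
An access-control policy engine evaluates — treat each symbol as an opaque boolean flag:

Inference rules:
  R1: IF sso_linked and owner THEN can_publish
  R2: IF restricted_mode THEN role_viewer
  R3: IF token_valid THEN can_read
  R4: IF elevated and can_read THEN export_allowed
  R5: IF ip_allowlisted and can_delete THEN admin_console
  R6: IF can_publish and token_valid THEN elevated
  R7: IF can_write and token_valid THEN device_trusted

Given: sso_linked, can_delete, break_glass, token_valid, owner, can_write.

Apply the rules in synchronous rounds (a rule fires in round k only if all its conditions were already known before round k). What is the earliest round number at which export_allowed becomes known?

3

[1] R1 [IF sso_linked and owner THEN can_publish]; R3 [IF token_valid THEN can_read]; R7 [IF can_write and token_valid THEN device_trusted]. ⇒ new: can_publish, can_read, device_trusted.
[2] R6 [IF can_publish and token_valid THEN elevated]. ⇒ new: elevated.
[3] R4 [IF elevated and can_read THEN export_allowed]. ⇒ new: export_allowed.
export_allowed first appears in round 3.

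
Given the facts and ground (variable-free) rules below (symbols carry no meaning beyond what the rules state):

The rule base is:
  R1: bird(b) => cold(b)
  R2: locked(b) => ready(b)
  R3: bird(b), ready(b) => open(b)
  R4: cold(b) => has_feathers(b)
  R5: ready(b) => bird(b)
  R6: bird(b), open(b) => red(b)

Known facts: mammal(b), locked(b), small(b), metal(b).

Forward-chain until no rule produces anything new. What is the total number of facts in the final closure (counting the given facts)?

Round 1: R2 [locked(b) => ready(b)]. New: ready(b).
Round 2: R5 [ready(b) => bird(b)]. New: bird(b).
Round 3: R1 [bird(b) => cold(b)]; R3 [bird(b), ready(b) => open(b)]. New: cold(b), open(b).
Round 4: R4 [cold(b) => has_feathers(b)]; R6 [bird(b), open(b) => red(b)]. New: has_feathers(b), red(b).
Closure: {bird(b), cold(b), has_feathers(b), locked(b), mammal(b), metal(b), open(b), ready(b), red(b), small(b)} — 10 facts.

10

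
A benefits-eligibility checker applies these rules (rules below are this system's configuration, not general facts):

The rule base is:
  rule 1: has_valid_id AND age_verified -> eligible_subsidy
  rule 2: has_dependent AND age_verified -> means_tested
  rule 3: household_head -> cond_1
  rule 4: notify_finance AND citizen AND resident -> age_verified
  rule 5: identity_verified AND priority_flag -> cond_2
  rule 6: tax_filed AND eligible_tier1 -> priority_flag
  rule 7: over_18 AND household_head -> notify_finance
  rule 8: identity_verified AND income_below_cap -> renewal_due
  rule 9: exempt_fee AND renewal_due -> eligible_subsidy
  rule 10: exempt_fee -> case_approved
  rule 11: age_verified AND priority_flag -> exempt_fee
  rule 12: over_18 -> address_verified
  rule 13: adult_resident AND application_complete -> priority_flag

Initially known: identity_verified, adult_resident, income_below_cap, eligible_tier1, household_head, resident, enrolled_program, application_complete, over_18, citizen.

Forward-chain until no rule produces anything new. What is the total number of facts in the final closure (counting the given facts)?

Round 1: rule 3 [household_head -> cond_1]; rule 7 [over_18 AND household_head -> notify_finance]; rule 8 [identity_verified AND income_below_cap -> renewal_due]; rule 12 [over_18 -> address_verified]; rule 13 [adult_resident AND application_complete -> priority_flag]. Adds cond_1, notify_finance, renewal_due, address_verified, priority_flag.
Round 2: rule 4 [notify_finance AND citizen AND resident -> age_verified]; rule 5 [identity_verified AND priority_flag -> cond_2]. Adds age_verified, cond_2.
Round 3: rule 11 [age_verified AND priority_flag -> exempt_fee]. Adds exempt_fee.
Round 4: rule 9 [exempt_fee AND renewal_due -> eligible_subsidy]; rule 10 [exempt_fee -> case_approved]. Adds eligible_subsidy, case_approved.
Closure: {address_verified, adult_resident, age_verified, application_complete, case_approved, citizen, cond_1, cond_2, eligible_subsidy, eligible_tier1, enrolled_program, exempt_fee, household_head, identity_verified, income_below_cap, notify_finance, over_18, priority_flag, renewal_due, resident} — 20 facts.

20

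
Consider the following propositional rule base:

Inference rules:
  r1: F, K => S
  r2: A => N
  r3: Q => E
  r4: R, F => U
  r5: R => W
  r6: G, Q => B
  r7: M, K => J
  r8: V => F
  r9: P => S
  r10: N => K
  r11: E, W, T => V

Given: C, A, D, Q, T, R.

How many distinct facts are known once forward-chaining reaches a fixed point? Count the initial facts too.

14

Round 1 — r2, r3, r5, derive N, E, W.
Round 2 — r10, r11, derive K, V.
Round 3 — r8, derive F.
Round 4 — r1, r4, derive S, U.
Closure: {A, C, D, E, F, K, N, Q, R, S, T, U, V, W} — 14 facts.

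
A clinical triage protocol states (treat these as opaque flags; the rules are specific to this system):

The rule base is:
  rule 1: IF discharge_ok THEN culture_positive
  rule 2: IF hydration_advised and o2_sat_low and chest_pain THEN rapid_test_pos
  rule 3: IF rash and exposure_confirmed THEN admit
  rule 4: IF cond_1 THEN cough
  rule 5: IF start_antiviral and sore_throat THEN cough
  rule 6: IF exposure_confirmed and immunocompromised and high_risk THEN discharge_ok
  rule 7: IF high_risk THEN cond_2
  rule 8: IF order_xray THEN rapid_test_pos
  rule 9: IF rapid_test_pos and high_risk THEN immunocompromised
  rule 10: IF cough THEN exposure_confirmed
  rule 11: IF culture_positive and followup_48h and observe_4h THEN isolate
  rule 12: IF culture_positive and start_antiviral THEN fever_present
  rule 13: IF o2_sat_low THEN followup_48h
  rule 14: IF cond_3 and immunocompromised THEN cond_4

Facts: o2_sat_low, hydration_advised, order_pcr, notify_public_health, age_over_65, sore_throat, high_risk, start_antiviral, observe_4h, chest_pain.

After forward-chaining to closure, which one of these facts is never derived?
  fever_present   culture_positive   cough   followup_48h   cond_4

cond_4

[1] rule 2 [IF hydration_advised and o2_sat_low and chest_pain THEN rapid_test_pos]; rule 5 [IF start_antiviral and sore_throat THEN cough]; rule 7 [IF high_risk THEN cond_2]; rule 13 [IF o2_sat_low THEN followup_48h]. ⇒ new: rapid_test_pos, cough, cond_2, followup_48h.
[2] rule 9 [IF rapid_test_pos and high_risk THEN immunocompromised]; rule 10 [IF cough THEN exposure_confirmed]. ⇒ new: immunocompromised, exposure_confirmed.
[3] rule 6 [IF exposure_confirmed and immunocompromised and high_risk THEN discharge_ok]. ⇒ new: discharge_ok.
[4] rule 1 [IF discharge_ok THEN culture_positive]. ⇒ new: culture_positive.
[5] rule 11 [IF culture_positive and followup_48h and observe_4h THEN isolate]; rule 12 [IF culture_positive and start_antiviral THEN fever_present]. ⇒ new: isolate, fever_present.
Derived: cough (round 1), fever_present (round 5), culture_positive (round 4), followup_48h (round 1). cond_4 never appears in any round.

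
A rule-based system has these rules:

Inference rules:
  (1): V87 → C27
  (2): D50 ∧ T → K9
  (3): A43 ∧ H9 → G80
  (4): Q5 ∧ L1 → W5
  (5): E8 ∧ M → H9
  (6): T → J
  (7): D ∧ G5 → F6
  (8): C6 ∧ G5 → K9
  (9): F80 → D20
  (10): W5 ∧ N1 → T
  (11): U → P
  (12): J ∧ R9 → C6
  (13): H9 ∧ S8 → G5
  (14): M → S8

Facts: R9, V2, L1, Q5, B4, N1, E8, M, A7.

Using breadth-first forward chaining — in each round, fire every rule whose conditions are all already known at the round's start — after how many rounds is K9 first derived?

Round 1 — (4), (5), (14), derive W5, H9, S8.
Round 2 — (10), (13), derive T, G5.
Round 3 — (6), derive J.
Round 4 — (12), derive C6.
Round 5 — (8), derive K9.
K9 first appears in round 5.

5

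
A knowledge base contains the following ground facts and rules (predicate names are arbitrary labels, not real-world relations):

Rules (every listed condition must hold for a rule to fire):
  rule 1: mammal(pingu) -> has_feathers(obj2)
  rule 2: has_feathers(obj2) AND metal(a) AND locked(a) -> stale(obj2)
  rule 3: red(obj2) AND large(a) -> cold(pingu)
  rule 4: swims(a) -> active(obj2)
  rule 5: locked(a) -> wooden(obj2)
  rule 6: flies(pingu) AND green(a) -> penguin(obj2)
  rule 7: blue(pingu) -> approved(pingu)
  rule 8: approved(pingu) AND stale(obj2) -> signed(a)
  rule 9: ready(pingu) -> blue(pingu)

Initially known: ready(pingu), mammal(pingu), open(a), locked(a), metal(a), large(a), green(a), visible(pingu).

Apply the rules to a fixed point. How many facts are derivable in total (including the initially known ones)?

Round 1 — rule 1, rule 5, rule 9, derive has_feathers(obj2), wooden(obj2), blue(pingu).
Round 2 — rule 2, rule 7, derive stale(obj2), approved(pingu).
Round 3 — rule 8, derive signed(a).
Closure: {approved(pingu), blue(pingu), green(a), has_feathers(obj2), large(a), locked(a), mammal(pingu), metal(a), open(a), ready(pingu), signed(a), stale(obj2), visible(pingu), wooden(obj2)} — 14 facts.

14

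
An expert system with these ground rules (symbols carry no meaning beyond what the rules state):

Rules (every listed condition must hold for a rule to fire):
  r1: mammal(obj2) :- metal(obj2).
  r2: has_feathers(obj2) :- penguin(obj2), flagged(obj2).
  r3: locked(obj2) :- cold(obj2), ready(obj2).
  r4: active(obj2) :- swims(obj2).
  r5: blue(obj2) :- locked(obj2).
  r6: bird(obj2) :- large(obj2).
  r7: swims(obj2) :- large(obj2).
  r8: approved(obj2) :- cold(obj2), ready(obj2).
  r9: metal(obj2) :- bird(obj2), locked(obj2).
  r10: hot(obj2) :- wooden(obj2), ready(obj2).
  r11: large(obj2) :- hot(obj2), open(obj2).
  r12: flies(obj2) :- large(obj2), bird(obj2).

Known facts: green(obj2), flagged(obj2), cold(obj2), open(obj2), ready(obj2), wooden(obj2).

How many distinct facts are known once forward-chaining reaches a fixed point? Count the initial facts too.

Round 1: r3 [locked(obj2) :- cold(obj2), ready(obj2).]; r8 [approved(obj2) :- cold(obj2), ready(obj2).]; r10 [hot(obj2) :- wooden(obj2), ready(obj2).]. New: locked(obj2), approved(obj2), hot(obj2).
Round 2: r5 [blue(obj2) :- locked(obj2).]; r11 [large(obj2) :- hot(obj2), open(obj2).]. New: blue(obj2), large(obj2).
Round 3: r6 [bird(obj2) :- large(obj2).]; r7 [swims(obj2) :- large(obj2).]. New: bird(obj2), swims(obj2).
Round 4: r4 [active(obj2) :- swims(obj2).]; r9 [metal(obj2) :- bird(obj2), locked(obj2).]; r12 [flies(obj2) :- large(obj2), bird(obj2).]. New: active(obj2), metal(obj2), flies(obj2).
Round 5: r1 [mammal(obj2) :- metal(obj2).]. New: mammal(obj2).
Closure: {active(obj2), approved(obj2), bird(obj2), blue(obj2), cold(obj2), flagged(obj2), flies(obj2), green(obj2), hot(obj2), large(obj2), locked(obj2), mammal(obj2), metal(obj2), open(obj2), ready(obj2), swims(obj2), wooden(obj2)} — 17 facts.

17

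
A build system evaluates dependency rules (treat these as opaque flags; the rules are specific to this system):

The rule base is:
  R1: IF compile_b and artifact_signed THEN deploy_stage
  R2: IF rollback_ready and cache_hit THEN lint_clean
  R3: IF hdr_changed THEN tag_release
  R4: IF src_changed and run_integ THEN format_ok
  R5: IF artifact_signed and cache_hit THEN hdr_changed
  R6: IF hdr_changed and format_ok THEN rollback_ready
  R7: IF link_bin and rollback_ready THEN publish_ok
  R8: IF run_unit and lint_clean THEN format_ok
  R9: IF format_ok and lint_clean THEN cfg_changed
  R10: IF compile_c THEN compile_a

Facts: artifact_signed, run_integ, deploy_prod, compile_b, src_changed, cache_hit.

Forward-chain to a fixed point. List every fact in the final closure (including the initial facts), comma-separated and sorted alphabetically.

Round 1: R1 [IF compile_b and artifact_signed THEN deploy_stage]; R4 [IF src_changed and run_integ THEN format_ok]; R5 [IF artifact_signed and cache_hit THEN hdr_changed]. Adds deploy_stage, format_ok, hdr_changed.
Round 2: R3 [IF hdr_changed THEN tag_release]; R6 [IF hdr_changed and format_ok THEN rollback_ready]. Adds tag_release, rollback_ready.
Round 3: R2 [IF rollback_ready and cache_hit THEN lint_clean]. Adds lint_clean.
Round 4: R9 [IF format_ok and lint_clean THEN cfg_changed]. Adds cfg_changed.

artifact_signed, cache_hit, cfg_changed, compile_b, deploy_prod, deploy_stage, format_ok, hdr_changed, lint_clean, rollback_ready, run_integ, src_changed, tag_release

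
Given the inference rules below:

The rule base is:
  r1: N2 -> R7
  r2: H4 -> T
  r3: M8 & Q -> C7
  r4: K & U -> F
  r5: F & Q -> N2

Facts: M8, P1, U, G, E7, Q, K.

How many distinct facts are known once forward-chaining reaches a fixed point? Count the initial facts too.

Round 1 — r3, r4, derive C7, F.
Round 2 — r5, derive N2.
Round 3 — r1, derive R7.
Closure: {C7, E7, F, G, K, M8, N2, P1, Q, R7, U} — 11 facts.

11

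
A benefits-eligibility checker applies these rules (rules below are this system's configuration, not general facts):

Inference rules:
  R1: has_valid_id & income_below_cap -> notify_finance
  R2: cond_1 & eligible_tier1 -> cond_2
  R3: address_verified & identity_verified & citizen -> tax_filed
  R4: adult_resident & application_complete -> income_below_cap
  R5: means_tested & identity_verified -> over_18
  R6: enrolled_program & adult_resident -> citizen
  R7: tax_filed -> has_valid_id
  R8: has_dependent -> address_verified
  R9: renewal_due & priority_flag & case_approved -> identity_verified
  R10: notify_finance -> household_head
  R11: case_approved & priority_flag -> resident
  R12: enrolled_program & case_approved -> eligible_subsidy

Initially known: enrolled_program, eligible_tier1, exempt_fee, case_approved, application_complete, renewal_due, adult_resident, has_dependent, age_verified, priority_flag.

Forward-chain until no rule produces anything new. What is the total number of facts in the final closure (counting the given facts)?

Round 1 — R4, R6, R8, R9, R11, R12, derive income_below_cap, citizen, address_verified, identity_verified, resident, eligible_subsidy.
Round 2 — R3, derive tax_filed.
Round 3 — R7, derive has_valid_id.
Round 4 — R1, derive notify_finance.
Round 5 — R10, derive household_head.
Closure: {address_verified, adult_resident, age_verified, application_complete, case_approved, citizen, eligible_subsidy, eligible_tier1, enrolled_program, exempt_fee, has_dependent, has_valid_id, household_head, identity_verified, income_below_cap, notify_finance, priority_flag, renewal_due, resident, tax_filed} — 20 facts.

20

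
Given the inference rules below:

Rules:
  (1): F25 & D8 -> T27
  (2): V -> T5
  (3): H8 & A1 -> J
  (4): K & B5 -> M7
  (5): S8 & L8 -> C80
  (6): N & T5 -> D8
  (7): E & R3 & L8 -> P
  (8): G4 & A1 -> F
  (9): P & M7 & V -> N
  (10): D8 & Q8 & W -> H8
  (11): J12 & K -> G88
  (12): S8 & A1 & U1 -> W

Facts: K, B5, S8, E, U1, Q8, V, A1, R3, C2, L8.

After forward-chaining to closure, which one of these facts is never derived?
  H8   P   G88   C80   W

Round 1 — (2), (4), (5), (7), (12), derive T5, M7, C80, P, W.
Round 2 — (9), derive N.
Round 3 — (6), derive D8.
Round 4 — (10), derive H8.
Round 5 — (3), derive J.
Derived: P (round 1), C80 (round 1), W (round 1), H8 (round 4). G88 never appears in any round.

G88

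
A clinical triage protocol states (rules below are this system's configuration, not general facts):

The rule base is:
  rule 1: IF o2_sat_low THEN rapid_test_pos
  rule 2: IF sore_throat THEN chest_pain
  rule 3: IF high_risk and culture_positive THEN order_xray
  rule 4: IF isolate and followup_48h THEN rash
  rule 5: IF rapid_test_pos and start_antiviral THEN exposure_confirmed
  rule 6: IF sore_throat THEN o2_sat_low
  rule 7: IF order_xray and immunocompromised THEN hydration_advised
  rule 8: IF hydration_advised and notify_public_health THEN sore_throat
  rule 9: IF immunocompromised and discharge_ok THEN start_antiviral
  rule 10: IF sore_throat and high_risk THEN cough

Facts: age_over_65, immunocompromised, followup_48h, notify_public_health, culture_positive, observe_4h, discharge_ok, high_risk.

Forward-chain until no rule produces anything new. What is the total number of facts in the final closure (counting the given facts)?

Round 1: rule 3 [IF high_risk and culture_positive THEN order_xray]; rule 9 [IF immunocompromised and discharge_ok THEN start_antiviral]. Adds order_xray, start_antiviral.
Round 2: rule 7 [IF order_xray and immunocompromised THEN hydration_advised]. Adds hydration_advised.
Round 3: rule 8 [IF hydration_advised and notify_public_health THEN sore_throat]. Adds sore_throat.
Round 4: rule 2 [IF sore_throat THEN chest_pain]; rule 6 [IF sore_throat THEN o2_sat_low]; rule 10 [IF sore_throat and high_risk THEN cough]. Adds chest_pain, o2_sat_low, cough.
Round 5: rule 1 [IF o2_sat_low THEN rapid_test_pos]. Adds rapid_test_pos.
Round 6: rule 5 [IF rapid_test_pos and start_antiviral THEN exposure_confirmed]. Adds exposure_confirmed.
Closure: {age_over_65, chest_pain, cough, culture_positive, discharge_ok, exposure_confirmed, followup_48h, high_risk, hydration_advised, immunocompromised, notify_public_health, o2_sat_low, observe_4h, order_xray, rapid_test_pos, sore_throat, start_antiviral} — 17 facts.

17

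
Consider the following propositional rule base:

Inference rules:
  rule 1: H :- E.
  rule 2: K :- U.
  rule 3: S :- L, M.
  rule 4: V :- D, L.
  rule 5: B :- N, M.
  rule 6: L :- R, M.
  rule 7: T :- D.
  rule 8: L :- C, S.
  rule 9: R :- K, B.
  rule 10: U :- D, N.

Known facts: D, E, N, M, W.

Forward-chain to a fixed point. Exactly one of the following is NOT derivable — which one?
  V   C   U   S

[1] rule 1 [H :- E.]; rule 5 [B :- N, M.]; rule 7 [T :- D.]; rule 10 [U :- D, N.]. ⇒ new: H, B, T, U.
[2] rule 2 [K :- U.]. ⇒ new: K.
[3] rule 9 [R :- K, B.]. ⇒ new: R.
[4] rule 6 [L :- R, M.]. ⇒ new: L.
[5] rule 3 [S :- L, M.]; rule 4 [V :- D, L.]. ⇒ new: S, V.
Derived: U (round 1), S (round 5), V (round 5). C never appears in any round.

C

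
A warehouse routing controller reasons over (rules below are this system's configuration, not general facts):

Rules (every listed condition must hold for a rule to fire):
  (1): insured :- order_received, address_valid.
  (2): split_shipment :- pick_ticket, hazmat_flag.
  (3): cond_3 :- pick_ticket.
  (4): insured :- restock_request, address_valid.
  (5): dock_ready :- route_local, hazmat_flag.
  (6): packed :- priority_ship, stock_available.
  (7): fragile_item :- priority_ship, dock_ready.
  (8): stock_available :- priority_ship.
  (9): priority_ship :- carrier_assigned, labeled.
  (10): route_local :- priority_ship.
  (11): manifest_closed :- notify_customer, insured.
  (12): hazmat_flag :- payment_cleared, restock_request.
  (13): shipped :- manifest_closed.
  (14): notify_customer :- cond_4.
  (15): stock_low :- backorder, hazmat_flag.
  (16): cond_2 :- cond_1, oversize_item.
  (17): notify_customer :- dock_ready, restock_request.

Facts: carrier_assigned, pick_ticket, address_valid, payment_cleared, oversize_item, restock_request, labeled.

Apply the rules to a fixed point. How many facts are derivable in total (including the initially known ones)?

Round 1: (3) [cond_3 :- pick_ticket.]; (4) [insured :- restock_request, address_valid.]; (9) [priority_ship :- carrier_assigned, labeled.]; (12) [hazmat_flag :- payment_cleared, restock_request.]. New: cond_3, insured, priority_ship, hazmat_flag.
Round 2: (2) [split_shipment :- pick_ticket, hazmat_flag.]; (8) [stock_available :- priority_ship.]; (10) [route_local :- priority_ship.]. New: split_shipment, stock_available, route_local.
Round 3: (5) [dock_ready :- route_local, hazmat_flag.]; (6) [packed :- priority_ship, stock_available.]. New: dock_ready, packed.
Round 4: (7) [fragile_item :- priority_ship, dock_ready.]; (17) [notify_customer :- dock_ready, restock_request.]. New: fragile_item, notify_customer.
Round 5: (11) [manifest_closed :- notify_customer, insured.]. New: manifest_closed.
Round 6: (13) [shipped :- manifest_closed.]. New: shipped.
Closure: {address_valid, carrier_assigned, cond_3, dock_ready, fragile_item, hazmat_flag, insured, labeled, manifest_closed, notify_customer, oversize_item, packed, payment_cleared, pick_ticket, priority_ship, restock_request, route_local, shipped, split_shipment, stock_available} — 20 facts.

20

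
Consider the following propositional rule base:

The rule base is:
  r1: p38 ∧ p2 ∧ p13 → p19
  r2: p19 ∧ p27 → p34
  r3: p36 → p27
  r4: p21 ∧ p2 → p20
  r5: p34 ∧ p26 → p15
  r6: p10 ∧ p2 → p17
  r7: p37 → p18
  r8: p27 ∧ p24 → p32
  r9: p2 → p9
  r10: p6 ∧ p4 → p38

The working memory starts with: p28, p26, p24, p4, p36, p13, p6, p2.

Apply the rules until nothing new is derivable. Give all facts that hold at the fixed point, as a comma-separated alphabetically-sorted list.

Round 1: r3 [p36 → p27]; r9 [p2 → p9]; r10 [p6 ∧ p4 → p38]. New: p27, p9, p38.
Round 2: r1 [p38 ∧ p2 ∧ p13 → p19]; r8 [p27 ∧ p24 → p32]. New: p19, p32.
Round 3: r2 [p19 ∧ p27 → p34]. New: p34.
Round 4: r5 [p34 ∧ p26 → p15]. New: p15.

p13, p15, p19, p2, p24, p26, p27, p28, p32, p34, p36, p38, p4, p6, p9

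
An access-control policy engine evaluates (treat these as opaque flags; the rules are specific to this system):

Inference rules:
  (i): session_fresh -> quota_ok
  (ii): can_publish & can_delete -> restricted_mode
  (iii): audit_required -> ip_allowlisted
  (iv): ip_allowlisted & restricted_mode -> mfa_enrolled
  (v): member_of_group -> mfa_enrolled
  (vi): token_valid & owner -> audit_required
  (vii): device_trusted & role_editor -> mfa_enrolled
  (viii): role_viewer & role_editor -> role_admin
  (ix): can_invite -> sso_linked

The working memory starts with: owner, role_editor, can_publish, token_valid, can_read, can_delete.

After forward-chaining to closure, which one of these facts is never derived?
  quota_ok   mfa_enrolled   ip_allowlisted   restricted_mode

quota_ok

Round 1 fires (ii), (vi), giving restricted_mode, audit_required.
Round 2 fires (iii), giving ip_allowlisted.
Round 3 fires (iv), giving mfa_enrolled.
Derived: mfa_enrolled (round 3), ip_allowlisted (round 2), restricted_mode (round 1). quota_ok never appears in any round.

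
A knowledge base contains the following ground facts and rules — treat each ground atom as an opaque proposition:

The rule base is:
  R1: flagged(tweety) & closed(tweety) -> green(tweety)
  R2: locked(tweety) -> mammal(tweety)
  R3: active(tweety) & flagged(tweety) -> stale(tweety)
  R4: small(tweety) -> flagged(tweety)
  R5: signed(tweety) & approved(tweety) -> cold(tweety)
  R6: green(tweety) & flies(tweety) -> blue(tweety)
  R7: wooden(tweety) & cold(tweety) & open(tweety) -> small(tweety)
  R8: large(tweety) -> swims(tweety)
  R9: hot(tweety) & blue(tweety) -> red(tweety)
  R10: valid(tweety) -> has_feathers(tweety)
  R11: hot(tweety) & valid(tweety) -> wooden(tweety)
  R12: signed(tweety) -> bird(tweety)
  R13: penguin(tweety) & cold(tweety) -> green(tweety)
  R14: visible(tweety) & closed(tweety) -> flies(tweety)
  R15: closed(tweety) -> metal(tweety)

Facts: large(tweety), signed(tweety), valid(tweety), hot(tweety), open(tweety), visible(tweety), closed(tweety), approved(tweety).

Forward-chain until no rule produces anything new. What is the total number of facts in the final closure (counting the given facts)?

20

[1] R5 [signed(tweety) & approved(tweety) -> cold(tweety)]; R8 [large(tweety) -> swims(tweety)]; R10 [valid(tweety) -> has_feathers(tweety)]; R11 [hot(tweety) & valid(tweety) -> wooden(tweety)]; R12 [signed(tweety) -> bird(tweety)]; R14 [visible(tweety) & closed(tweety) -> flies(tweety)]; R15 [closed(tweety) -> metal(tweety)]. ⇒ new: cold(tweety), swims(tweety), has_feathers(tweety), wooden(tweety), bird(tweety), flies(tweety), metal(tweety).
[2] R7 [wooden(tweety) & cold(tweety) & open(tweety) -> small(tweety)]. ⇒ new: small(tweety).
[3] R4 [small(tweety) -> flagged(tweety)]. ⇒ new: flagged(tweety).
[4] R1 [flagged(tweety) & closed(tweety) -> green(tweety)]. ⇒ new: green(tweety).
[5] R6 [green(tweety) & flies(tweety) -> blue(tweety)]. ⇒ new: blue(tweety).
[6] R9 [hot(tweety) & blue(tweety) -> red(tweety)]. ⇒ new: red(tweety).
Closure: {approved(tweety), bird(tweety), blue(tweety), closed(tweety), cold(tweety), flagged(tweety), flies(tweety), green(tweety), has_feathers(tweety), hot(tweety), large(tweety), metal(tweety), open(tweety), red(tweety), signed(tweety), small(tweety), swims(tweety), valid(tweety), visible(tweety), wooden(tweety)} — 20 facts.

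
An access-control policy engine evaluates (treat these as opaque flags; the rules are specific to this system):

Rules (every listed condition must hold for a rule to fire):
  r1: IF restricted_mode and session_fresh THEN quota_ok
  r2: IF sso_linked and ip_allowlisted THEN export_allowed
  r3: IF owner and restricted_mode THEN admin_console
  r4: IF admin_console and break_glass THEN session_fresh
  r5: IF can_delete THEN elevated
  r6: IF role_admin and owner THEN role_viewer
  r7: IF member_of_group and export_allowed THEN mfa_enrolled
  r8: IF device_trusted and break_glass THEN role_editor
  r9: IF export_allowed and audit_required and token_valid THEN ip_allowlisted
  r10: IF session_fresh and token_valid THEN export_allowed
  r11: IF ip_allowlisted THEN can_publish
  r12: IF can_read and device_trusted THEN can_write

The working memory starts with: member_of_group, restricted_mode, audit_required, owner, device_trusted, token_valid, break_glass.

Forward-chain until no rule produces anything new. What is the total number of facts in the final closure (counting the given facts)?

15

Round 1: r3 [IF owner and restricted_mode THEN admin_console]; r8 [IF device_trusted and break_glass THEN role_editor]. New: admin_console, role_editor.
Round 2: r4 [IF admin_console and break_glass THEN session_fresh]. New: session_fresh.
Round 3: r1 [IF restricted_mode and session_fresh THEN quota_ok]; r10 [IF session_fresh and token_valid THEN export_allowed]. New: quota_ok, export_allowed.
Round 4: r7 [IF member_of_group and export_allowed THEN mfa_enrolled]; r9 [IF export_allowed and audit_required and token_valid THEN ip_allowlisted]. New: mfa_enrolled, ip_allowlisted.
Round 5: r11 [IF ip_allowlisted THEN can_publish]. New: can_publish.
Closure: {admin_console, audit_required, break_glass, can_publish, device_trusted, export_allowed, ip_allowlisted, member_of_group, mfa_enrolled, owner, quota_ok, restricted_mode, role_editor, session_fresh, token_valid} — 15 facts.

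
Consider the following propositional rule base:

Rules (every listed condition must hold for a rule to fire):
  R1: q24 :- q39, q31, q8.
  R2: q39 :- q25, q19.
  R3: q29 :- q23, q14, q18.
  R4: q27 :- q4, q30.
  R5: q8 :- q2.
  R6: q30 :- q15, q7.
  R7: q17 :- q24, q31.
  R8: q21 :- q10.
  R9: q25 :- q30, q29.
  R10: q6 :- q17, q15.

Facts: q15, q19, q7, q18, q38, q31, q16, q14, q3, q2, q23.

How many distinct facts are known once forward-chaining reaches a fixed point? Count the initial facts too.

Round 1: R3 [q29 :- q23, q14, q18.]; R5 [q8 :- q2.]; R6 [q30 :- q15, q7.]. New: q29, q8, q30.
Round 2: R9 [q25 :- q30, q29.]. New: q25.
Round 3: R2 [q39 :- q25, q19.]. New: q39.
Round 4: R1 [q24 :- q39, q31, q8.]. New: q24.
Round 5: R7 [q17 :- q24, q31.]. New: q17.
Round 6: R10 [q6 :- q17, q15.]. New: q6.
Closure: {q14, q15, q16, q17, q18, q19, q2, q23, q24, q25, q29, q3, q30, q31, q38, q39, q6, q7, q8} — 19 facts.

19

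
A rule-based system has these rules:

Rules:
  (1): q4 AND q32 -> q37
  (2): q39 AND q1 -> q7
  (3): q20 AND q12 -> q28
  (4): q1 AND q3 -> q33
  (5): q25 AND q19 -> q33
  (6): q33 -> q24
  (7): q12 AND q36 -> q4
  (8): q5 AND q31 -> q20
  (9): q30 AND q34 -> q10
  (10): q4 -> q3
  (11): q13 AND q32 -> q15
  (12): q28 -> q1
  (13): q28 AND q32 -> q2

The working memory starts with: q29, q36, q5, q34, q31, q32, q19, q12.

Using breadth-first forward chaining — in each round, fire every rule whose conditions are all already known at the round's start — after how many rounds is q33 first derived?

4

[1] (7) [q12 AND q36 -> q4]; (8) [q5 AND q31 -> q20]. ⇒ new: q4, q20.
[2] (1) [q4 AND q32 -> q37]; (3) [q20 AND q12 -> q28]; (10) [q4 -> q3]. ⇒ new: q37, q28, q3.
[3] (12) [q28 -> q1]; (13) [q28 AND q32 -> q2]. ⇒ new: q1, q2.
[4] (4) [q1 AND q3 -> q33]. ⇒ new: q33.
q33 first appears in round 4.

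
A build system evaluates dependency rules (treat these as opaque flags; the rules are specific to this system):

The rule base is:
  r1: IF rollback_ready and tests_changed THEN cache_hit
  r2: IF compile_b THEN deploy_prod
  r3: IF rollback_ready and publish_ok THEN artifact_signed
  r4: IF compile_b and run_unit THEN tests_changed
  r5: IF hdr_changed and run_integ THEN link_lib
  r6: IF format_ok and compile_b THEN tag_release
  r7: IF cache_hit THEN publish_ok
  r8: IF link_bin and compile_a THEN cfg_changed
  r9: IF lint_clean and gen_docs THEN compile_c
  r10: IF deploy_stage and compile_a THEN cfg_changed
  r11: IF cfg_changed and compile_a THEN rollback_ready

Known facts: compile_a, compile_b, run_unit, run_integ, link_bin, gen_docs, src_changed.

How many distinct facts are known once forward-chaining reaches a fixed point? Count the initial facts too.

Round 1: r2 [IF compile_b THEN deploy_prod]; r4 [IF compile_b and run_unit THEN tests_changed]; r8 [IF link_bin and compile_a THEN cfg_changed]. Adds deploy_prod, tests_changed, cfg_changed.
Round 2: r11 [IF cfg_changed and compile_a THEN rollback_ready]. Adds rollback_ready.
Round 3: r1 [IF rollback_ready and tests_changed THEN cache_hit]. Adds cache_hit.
Round 4: r7 [IF cache_hit THEN publish_ok]. Adds publish_ok.
Round 5: r3 [IF rollback_ready and publish_ok THEN artifact_signed]. Adds artifact_signed.
Closure: {artifact_signed, cache_hit, cfg_changed, compile_a, compile_b, deploy_prod, gen_docs, link_bin, publish_ok, rollback_ready, run_integ, run_unit, src_changed, tests_changed} — 14 facts.

14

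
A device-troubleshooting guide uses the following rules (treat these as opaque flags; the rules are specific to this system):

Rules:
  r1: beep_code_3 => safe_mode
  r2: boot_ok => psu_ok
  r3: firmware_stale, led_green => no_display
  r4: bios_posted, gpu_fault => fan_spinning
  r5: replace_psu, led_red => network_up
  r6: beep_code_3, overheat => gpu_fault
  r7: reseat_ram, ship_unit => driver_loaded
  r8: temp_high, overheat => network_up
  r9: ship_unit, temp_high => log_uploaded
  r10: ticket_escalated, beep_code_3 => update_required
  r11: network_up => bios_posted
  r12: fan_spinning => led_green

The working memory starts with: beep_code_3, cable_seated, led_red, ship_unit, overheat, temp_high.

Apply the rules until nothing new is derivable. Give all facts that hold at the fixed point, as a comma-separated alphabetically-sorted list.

beep_code_3, bios_posted, cable_seated, fan_spinning, gpu_fault, led_green, led_red, log_uploaded, network_up, overheat, safe_mode, ship_unit, temp_high

Round 1 fires r1, r6, r8, r9, giving safe_mode, gpu_fault, network_up, log_uploaded.
Round 2 fires r11, giving bios_posted.
Round 3 fires r4, giving fan_spinning.
Round 4 fires r12, giving led_green.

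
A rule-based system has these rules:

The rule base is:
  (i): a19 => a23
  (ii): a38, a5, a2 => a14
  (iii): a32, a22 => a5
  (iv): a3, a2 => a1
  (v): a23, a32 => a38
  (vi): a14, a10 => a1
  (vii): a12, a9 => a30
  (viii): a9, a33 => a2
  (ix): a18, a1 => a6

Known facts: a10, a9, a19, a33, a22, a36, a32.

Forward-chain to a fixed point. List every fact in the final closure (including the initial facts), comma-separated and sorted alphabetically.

a1, a10, a14, a19, a2, a22, a23, a32, a33, a36, a38, a5, a9

Round 1: (i) [a19 => a23]; (iii) [a32, a22 => a5]; (viii) [a9, a33 => a2]. New: a23, a5, a2.
Round 2: (v) [a23, a32 => a38]. New: a38.
Round 3: (ii) [a38, a5, a2 => a14]. New: a14.
Round 4: (vi) [a14, a10 => a1]. New: a1.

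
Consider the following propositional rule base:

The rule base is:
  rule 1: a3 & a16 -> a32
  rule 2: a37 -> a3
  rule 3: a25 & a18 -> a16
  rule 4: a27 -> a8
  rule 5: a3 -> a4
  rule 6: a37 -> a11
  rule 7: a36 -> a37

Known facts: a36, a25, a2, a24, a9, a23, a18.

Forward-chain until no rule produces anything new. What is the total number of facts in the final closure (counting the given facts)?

13

Round 1: rule 3 [a25 & a18 -> a16]; rule 7 [a36 -> a37]. Adds a16, a37.
Round 2: rule 2 [a37 -> a3]; rule 6 [a37 -> a11]. Adds a3, a11.
Round 3: rule 1 [a3 & a16 -> a32]; rule 5 [a3 -> a4]. Adds a32, a4.
Closure: {a11, a16, a18, a2, a23, a24, a25, a3, a32, a36, a37, a4, a9} — 13 facts.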